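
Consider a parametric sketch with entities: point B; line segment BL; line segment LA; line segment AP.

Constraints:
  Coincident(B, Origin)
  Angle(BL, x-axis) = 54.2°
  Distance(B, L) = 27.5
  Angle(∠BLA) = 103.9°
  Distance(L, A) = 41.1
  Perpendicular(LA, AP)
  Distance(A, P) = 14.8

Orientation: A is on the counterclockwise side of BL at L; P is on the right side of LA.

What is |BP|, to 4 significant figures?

63.23

B is at the origin; BL runs at 54.2° with length 27.5, so L = 27.5·(cos 54.2°, sin 54.2°) = (16.09, 22.30). ∠BLA = 103.9°, so LA runs at 54.2° + (180° − 103.9°) = 130.3° from the x-axis; with |LA| = 41.1, A = L + 41.1·(cos 130.3°, sin 130.3°) = (-10.50, 53.65). LA is perpendicular to AP; with |AP| = 14.8 on the right of LA, P = A + 14.8·(0.7627, 0.6468) = (0.7908, 63.22). Then |BP| = |P − B| = 63.23.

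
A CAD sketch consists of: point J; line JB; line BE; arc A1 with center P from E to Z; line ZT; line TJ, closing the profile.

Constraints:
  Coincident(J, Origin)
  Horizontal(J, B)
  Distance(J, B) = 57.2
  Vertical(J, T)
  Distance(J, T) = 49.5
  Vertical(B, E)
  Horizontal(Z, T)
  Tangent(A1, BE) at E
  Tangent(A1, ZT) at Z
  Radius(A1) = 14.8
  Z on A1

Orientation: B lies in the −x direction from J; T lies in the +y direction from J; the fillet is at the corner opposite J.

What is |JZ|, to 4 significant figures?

65.18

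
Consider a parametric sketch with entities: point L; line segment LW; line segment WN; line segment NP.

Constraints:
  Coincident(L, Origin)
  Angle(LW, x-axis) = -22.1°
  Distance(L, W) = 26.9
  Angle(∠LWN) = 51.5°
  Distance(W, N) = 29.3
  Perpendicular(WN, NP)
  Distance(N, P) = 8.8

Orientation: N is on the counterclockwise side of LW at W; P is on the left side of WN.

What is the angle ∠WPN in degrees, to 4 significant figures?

73.28°

∠LWN = 51.5°, so WN runs at -22.1° + (180° − 51.5°) = 106.4° from the x-axis; with |WN| = 29.3, N = W + 29.3·(cos 106.4°, sin 106.4°) = (16.65, 17.99). The perpendicularity gives NP at right angles to WN; with |NP| = 8.8 on the left of WN, P = N + 8.8·(-0.9593, -0.2823) = (8.209, 15.50). Then cos ∠WPN = PW·PN / (|PW||PN|), giving 73.28°.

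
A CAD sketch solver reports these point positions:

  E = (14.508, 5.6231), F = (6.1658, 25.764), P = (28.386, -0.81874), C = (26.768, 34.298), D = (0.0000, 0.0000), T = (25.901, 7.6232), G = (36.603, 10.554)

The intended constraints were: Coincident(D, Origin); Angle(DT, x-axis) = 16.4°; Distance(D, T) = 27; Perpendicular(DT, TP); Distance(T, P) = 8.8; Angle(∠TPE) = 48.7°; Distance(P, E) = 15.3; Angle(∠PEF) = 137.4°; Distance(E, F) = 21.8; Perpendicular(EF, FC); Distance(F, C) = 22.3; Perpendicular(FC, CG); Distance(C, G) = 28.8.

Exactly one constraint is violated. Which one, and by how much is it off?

Distance(C, G) = 28.8 — off by 3.10.

D = (0.00, 0.00) ✓; DT at 16.40° ✓; |DT| = 27.00 ✓; ∠(DT, TP) = 90.00° ✓; |TP| = 8.800 ✓; ∠TPE = 48.70° ✓; |PE| = 15.30 ✓; ∠PEF = 137.4° ✓; |EF| = 21.80 ✓; ∠(EF, FC) = 90.00° ✓; |FC| = 22.30 ✓; ∠(FC, CG) = 90.00° ✓; |CG| = 25.70 ✗.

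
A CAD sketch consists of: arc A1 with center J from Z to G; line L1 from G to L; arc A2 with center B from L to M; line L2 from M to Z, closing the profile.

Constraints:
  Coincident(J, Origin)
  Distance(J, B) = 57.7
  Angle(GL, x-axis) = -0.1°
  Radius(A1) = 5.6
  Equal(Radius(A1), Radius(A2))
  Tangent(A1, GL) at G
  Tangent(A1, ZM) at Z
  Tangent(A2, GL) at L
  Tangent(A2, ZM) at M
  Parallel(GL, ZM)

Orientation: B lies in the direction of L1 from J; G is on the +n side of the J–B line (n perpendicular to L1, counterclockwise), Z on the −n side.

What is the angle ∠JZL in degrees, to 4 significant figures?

79.02°

The slot axis is L1's direction at -0.1°, so u = (cos -0.1°, sin -0.1°) = (1.000, -0.001745) and n = (−sin -0.1°, cos -0.1°) = (0.001745, 1.000). J is at the origin and B lies 57.7 along u from J, so B = 57.7·u = (57.70, -0.1007). Tangency of A1 to both parallel lines with radius 5.6 puts G and Z at J ± 5.6·n: G = (0.009774, 5.600), Z = (-0.009774, -5.600). Equal radii place L and M the same way about B: L = B + 5.6·n = (57.71, 5.499), M = B − 5.6·n = (57.69, -5.701). Then cos ∠JZL = ZJ·ZL / (|ZJ||ZL|), giving 79.02°.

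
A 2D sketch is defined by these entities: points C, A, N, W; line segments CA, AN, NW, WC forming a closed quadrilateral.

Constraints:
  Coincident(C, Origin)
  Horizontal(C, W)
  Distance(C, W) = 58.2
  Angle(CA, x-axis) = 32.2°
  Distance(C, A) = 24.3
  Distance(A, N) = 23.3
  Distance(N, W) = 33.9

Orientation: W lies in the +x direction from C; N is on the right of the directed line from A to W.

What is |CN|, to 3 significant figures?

27.5

Checks: |AN| = 23.30 ✓; |NW| = 33.90 ✓.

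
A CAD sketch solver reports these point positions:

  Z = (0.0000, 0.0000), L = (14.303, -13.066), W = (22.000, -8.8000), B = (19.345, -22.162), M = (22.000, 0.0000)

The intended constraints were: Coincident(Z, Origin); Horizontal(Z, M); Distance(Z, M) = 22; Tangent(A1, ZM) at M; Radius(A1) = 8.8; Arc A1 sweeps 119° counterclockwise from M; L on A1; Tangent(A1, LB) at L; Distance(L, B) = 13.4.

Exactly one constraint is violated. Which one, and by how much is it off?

Distance(L, B) = 13.4 — off by 3.00.

Z = (0.00, 0.00) ✓; Z.y = 0.00, M.y = 0.00 ✓; |ZM| = 22.00 ✓; ∠(WM, MZ) = 90.00° ✓; |WM| = 8.800 ✓; bearing(W→L) − bearing(W→M) = 119.0° ✓; |WL| = 8.800 ✓; ∠(WL, LB) = 90.00° ✓; |LB| = 10.40 ✗.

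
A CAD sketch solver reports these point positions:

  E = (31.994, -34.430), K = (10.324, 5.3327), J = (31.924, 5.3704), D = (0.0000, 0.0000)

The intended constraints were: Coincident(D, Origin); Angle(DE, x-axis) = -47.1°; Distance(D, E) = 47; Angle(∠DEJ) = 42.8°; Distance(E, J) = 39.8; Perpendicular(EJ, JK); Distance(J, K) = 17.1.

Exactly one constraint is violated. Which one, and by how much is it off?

Distance(J, K) = 17.1 — off by 4.50.

D = (0.00, 0.00) ✓; DE at -47.10° ✓; |DE| = 47.00 ✓; ∠DEJ = 42.80° ✓; |EJ| = 39.80 ✓; ∠(EJ, JK) = 90.00° ✓; |JK| = 21.60 ✗.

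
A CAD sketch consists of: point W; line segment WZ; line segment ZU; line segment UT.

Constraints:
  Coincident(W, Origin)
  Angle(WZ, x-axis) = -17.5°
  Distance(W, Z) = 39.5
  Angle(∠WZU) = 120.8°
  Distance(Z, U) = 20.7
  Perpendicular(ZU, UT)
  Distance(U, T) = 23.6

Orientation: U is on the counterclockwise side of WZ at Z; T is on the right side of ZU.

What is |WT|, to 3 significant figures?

70.6

∠WZU = 120.8°, so ZU runs at -17.5° + (180° − 120.8°) = 41.7° from the x-axis; with |ZU| = 20.7, U = Z + 20.7·(cos 41.7°, sin 41.7°) = (53.1, 1.89). ZU ⟂ UT; with |UT| = 23.6 on the right of ZU, T = U + 23.6·(0.665, -0.747) = (68.8, -15.7). Then |WT| = |T − W| = 70.6.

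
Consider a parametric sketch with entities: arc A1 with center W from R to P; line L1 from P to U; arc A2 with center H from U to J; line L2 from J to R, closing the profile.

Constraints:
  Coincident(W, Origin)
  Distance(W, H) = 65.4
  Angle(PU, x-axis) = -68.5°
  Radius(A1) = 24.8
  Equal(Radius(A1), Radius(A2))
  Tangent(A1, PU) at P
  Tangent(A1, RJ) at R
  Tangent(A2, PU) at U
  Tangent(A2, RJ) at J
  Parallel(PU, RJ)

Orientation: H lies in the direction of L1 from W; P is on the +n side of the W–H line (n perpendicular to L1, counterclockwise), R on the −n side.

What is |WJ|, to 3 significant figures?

69.9

The slot axis is L1's direction at -68.5°, so u = (cos -68.5°, sin -68.5°) = (0.367, -0.930) and n = (−sin -68.5°, cos -68.5°) = (0.930, 0.367). W is at the origin and H lies 65.4 along u from W, so H = 65.4·u = (24.0, -60.8). Tangency of A1 to both parallel lines with radius 24.8 puts P and R at W ± 24.8·n: P = (23.1, 9.09), R = (-23.1, -9.09). Equal radii place U and J the same way about H: U = H + 24.8·n = (47.0, -51.8), J = H − 24.8·n = (0.895, -69.9). Then |WJ| = |J − W| = 69.9.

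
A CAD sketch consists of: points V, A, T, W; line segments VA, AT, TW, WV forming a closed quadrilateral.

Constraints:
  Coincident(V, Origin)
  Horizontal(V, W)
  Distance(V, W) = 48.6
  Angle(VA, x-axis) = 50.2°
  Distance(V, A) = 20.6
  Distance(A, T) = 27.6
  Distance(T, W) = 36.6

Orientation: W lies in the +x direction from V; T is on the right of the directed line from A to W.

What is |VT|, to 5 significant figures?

18.241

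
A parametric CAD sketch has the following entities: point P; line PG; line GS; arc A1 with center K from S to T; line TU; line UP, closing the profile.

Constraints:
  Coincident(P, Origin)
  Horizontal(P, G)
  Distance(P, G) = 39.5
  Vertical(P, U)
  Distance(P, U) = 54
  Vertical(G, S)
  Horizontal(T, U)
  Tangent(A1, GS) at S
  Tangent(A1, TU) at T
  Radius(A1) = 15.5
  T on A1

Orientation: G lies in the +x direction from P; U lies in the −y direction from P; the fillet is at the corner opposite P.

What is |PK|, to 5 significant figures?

45.368

PU is vertical with |PU| = 54.0 and U on the −y side, so U = (0.0000, -54.000). The virtual corner opposite P is at (39.500, -54.000). Tangency of A1 to GS means the radius KS is perpendicular to GS and the tangent condition forces KT to be normal to TU, with radius 15.5, so the center K sits 15.5 in from both sides at K = (24.000, -38.500). Then |PK| = |K − P| = 45.368.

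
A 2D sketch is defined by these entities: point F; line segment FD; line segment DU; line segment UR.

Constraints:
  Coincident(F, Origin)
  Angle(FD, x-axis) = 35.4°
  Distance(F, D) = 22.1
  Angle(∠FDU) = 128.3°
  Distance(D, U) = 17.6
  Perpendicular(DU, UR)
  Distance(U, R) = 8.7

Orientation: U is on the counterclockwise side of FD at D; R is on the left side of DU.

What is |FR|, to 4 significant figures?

32.47

F is at the origin; FD runs at 35.4° with length 22.1, so D = 22.1·(cos 35.4°, sin 35.4°) = (18.01, 12.80). ∠FDU = 128.3°, so DU runs at 35.4° + (180° − 128.3°) = 87.10° from the x-axis; with |DU| = 17.6, U = D + 17.6·(cos 87.10°, sin 87.10°) = (18.90, 30.38). DU is perpendicular to UR; with |UR| = 8.7 on the left of DU, R = U + 8.7·(-0.9987, 0.05059) = (10.22, 30.82). Then |FR| = |R − F| = 32.47.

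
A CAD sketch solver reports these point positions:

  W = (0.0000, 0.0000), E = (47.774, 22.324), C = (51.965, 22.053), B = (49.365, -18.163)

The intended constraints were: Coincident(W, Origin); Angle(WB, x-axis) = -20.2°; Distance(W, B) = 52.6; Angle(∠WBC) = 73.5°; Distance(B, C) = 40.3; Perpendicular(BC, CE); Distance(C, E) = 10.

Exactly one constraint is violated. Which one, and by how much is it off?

Distance(C, E) = 10 — off by 5.80.

W = (0.00, 0.00) ✓; WB at -20.20° ✓; |WB| = 52.60 ✓; ∠WBC = 73.50° ✓; |BC| = 40.30 ✓; ∠(BC, CE) = 90.00° ✓; |CE| = 4.200 ✗.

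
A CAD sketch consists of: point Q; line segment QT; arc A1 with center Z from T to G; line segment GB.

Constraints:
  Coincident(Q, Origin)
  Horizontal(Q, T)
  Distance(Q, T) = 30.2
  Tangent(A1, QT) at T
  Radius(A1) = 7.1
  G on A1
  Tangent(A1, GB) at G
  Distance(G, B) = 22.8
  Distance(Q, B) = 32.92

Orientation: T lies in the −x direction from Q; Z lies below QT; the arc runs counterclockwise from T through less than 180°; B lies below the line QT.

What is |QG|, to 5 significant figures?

37.068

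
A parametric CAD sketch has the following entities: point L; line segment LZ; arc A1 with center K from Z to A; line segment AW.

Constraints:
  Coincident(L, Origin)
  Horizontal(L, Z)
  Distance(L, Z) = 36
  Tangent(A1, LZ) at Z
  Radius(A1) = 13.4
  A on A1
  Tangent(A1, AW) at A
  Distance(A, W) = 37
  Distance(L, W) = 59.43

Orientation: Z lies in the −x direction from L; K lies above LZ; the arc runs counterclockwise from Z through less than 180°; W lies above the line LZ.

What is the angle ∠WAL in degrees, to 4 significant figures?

133.5°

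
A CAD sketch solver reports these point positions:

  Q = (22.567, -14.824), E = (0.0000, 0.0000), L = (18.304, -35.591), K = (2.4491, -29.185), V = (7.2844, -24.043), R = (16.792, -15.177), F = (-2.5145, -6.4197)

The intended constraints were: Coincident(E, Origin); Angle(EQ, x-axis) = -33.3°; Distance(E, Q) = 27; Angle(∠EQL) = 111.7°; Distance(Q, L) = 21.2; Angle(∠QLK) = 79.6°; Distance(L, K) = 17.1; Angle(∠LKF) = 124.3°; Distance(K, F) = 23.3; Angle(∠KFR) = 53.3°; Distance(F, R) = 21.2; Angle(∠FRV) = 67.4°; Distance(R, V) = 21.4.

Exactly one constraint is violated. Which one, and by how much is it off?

Distance(R, V) = 21.4 — off by 8.40.

E = (0.00, 0.00) ✓; EQ at -33.30° ✓; |EQ| = 27.00 ✓; ∠EQL = 111.7° ✓; |QL| = 21.20 ✓; ∠QLK = 79.60° ✓; |LK| = 17.10 ✓; ∠LKF = 124.3° ✓; |KF| = 23.30 ✓; ∠KFR = 53.30° ✓; |FR| = 21.20 ✓; ∠FRV = 67.40° ✓; |RV| = 13.00 ✗.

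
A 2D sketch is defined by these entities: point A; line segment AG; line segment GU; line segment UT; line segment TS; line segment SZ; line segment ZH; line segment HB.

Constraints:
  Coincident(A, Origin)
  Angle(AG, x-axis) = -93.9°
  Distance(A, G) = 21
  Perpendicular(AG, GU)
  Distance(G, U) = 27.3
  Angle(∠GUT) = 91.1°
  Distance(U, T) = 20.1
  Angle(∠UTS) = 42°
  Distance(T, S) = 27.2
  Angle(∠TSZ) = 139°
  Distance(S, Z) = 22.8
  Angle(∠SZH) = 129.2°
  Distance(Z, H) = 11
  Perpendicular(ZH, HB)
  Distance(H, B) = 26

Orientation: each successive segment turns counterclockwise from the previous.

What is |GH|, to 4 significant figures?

34.08

∠TSZ = 139.0° gives SZ at -96.00° from the x-axis; with |SZ| = 22.8, Z = (5.284, -44.01). ∠SZH = 129.2° gives ZH at -45.20° from the x-axis; with |ZH| = 11.0, H = (13.04, -51.82). Then |GH| = |H − G| = 34.08.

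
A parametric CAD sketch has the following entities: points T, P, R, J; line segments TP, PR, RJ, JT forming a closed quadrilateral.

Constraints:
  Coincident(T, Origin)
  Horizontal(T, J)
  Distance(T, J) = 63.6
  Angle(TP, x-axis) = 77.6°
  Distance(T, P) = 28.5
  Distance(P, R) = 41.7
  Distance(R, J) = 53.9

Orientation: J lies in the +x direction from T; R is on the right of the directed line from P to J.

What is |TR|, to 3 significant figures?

17.7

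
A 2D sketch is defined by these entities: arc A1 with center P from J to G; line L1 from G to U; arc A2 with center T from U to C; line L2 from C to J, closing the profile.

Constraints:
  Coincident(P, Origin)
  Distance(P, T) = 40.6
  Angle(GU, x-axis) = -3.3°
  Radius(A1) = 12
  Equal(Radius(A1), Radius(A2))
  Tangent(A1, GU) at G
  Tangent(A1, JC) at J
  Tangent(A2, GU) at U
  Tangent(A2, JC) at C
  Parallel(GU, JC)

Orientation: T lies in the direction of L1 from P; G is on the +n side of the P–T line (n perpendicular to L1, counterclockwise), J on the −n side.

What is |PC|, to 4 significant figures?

42.34

The slot axis is L1's direction at -3.3°, so u = (cos -3.3°, sin -3.3°) = (0.9983, -0.05756) and n = (−sin -3.3°, cos -3.3°) = (0.05756, 0.9983). P is at the origin and T lies 40.6 along u from P, so T = 40.6·u = (40.53, -2.337). Tangency of A1 to both parallel lines with radius 12.0 puts G and J at P ± 12.0·n: G = (0.6908, 11.98), J = (-0.6908, -11.98). Equal radii place U and C the same way about T: U = T + 12.0·n = (41.22, 9.643), C = T − 12.0·n = (39.84, -14.32). Then |PC| = |C − P| = 42.34.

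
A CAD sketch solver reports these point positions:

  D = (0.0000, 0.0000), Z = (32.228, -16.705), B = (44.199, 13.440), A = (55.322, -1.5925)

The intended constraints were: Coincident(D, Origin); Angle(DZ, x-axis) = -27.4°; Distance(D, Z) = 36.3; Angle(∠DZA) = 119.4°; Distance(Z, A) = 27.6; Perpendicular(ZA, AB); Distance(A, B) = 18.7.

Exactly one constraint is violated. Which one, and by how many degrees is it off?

Perpendicular(ZA, AB) — off by 3.30°.

D = (0.00, 0.00) ✓; DZ at -27.40° ✓; |DZ| = 36.30 ✓; ∠DZA = 119.4° ✓; |ZA| = 27.60 ✓; ∠(ZA, AB) = 93.30° ✗; |AB| = 18.70 ✓.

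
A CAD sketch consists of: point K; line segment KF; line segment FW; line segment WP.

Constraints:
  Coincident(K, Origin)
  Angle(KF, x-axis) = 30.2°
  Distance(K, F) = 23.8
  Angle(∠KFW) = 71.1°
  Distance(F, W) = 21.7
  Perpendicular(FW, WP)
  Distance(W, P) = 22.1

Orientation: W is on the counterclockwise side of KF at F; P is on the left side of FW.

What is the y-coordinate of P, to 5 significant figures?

9.4754

K is at the origin; KF runs at 30.2° with length 23.8, so F = 23.8·(cos 30.2°, sin 30.2°) = (20.570, 11.972). ∠KFW = 71.1°, so FW runs at 30.2° + (180° − 71.1°) = 139.10° from the x-axis; with |FW| = 21.7, W = F + 21.7·(cos 139.10°, sin 139.10°) = (4.1677, 26.180). The perpendicularity gives WP at right angles to FW; with |WP| = 22.1 on the left of FW, P = W + 22.1·(-0.65474, -0.75585) = (-10.302, 9.4754). So P.y = 9.4754.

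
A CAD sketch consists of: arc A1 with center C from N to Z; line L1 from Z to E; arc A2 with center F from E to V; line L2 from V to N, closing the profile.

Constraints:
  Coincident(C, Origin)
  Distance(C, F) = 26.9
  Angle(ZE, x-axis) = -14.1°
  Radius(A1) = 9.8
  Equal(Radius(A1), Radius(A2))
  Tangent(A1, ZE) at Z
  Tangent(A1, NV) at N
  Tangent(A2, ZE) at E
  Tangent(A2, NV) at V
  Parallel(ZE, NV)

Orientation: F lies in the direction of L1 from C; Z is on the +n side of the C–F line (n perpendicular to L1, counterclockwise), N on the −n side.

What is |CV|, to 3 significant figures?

28.6

The slot axis is L1's direction at -14.1°, so u = (cos -14.1°, sin -14.1°) = (0.970, -0.244) and n = (−sin -14.1°, cos -14.1°) = (0.244, 0.970). C is at the origin and F lies 26.9 along u from C, so F = 26.9·u = (26.1, -6.55). Tangency of A1 to both parallel lines with radius 9.8 puts Z and N at C ± 9.8·n: Z = (2.39, 9.50), N = (-2.39, -9.50). Equal radii place E and V the same way about F: E = F + 9.8·n = (28.5, 2.95), V = F − 9.8·n = (23.7, -16.1). Then |CV| = |V − C| = 28.6.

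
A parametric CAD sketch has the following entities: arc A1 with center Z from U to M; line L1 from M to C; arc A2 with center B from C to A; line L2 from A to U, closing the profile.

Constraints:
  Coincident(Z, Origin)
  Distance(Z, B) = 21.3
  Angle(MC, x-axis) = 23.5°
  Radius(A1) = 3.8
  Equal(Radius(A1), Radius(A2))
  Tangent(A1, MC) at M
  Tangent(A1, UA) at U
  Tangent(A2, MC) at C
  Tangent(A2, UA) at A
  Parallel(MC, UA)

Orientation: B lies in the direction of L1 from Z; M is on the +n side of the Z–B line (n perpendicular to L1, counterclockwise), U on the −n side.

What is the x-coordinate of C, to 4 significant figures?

18.02

The slot axis is L1's direction at 23.5°, so u = (cos 23.5°, sin 23.5°) = (0.9171, 0.3987) and n = (−sin 23.5°, cos 23.5°) = (-0.3987, 0.9171). Z is at the origin and B lies 21.3 along u from Z, so B = 21.3·u = (19.53, 8.493). Tangency of A1 to both parallel lines with radius 3.8 puts M and U at Z ± 3.8·n: M = (-1.515, 3.485), U = (1.515, -3.485). Equal radii place C and A the same way about B: C = B + 3.8·n = (18.02, 11.98), A = B − 3.8·n = (21.05, 5.009). So C.x = 18.02.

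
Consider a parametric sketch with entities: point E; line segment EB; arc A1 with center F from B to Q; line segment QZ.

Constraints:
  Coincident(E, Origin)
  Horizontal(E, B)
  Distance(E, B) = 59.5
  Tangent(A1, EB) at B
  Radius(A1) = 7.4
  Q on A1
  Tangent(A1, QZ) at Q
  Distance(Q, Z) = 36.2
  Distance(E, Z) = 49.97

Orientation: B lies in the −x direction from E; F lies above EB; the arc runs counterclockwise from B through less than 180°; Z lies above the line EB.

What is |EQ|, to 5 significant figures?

53.182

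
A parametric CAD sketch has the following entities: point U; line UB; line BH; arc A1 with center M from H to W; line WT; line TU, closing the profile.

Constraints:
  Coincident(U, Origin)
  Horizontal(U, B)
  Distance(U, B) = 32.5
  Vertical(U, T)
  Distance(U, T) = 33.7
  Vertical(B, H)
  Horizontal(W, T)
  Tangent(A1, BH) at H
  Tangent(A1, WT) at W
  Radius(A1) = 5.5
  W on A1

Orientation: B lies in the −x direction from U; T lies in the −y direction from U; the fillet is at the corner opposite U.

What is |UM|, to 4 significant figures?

39.04

U is at the origin; U and B share the same y with |UB| = 32.5 and B on the −x side, so B = (-32.50, 0.000). UT is vertical with |UT| = 33.7 and T on the −y side, so T = (0.000, -33.70). The virtual corner opposite U is at (-32.50, -33.70). Since A1 is tangent to BH there, MH ⟂ BH and A1 meets WT tangentially, so MW is at right angles to WT, with radius 5.5, so the center M sits 5.5 in from both sides at M = (-27.00, -28.20). Then |UM| = |M − U| = 39.04.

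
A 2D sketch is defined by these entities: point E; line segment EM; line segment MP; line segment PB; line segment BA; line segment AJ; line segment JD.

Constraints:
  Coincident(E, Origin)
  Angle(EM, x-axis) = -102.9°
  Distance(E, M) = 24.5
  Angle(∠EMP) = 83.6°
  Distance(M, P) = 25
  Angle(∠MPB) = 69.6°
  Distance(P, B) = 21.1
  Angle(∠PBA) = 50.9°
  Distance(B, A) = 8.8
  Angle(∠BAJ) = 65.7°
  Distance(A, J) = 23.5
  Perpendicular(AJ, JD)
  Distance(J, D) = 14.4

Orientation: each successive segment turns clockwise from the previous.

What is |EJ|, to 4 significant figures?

36.86

∠PBA = 50.9° gives BA at -78.80° from the x-axis; with |BA| = 8.8, A = (-13.88, -8.017). ∠BAJ = 65.7° gives AJ at 166.9° from the x-axis; with |AJ| = 23.5, J = (-36.77, -2.691). Then |EJ| = |J − E| = 36.86.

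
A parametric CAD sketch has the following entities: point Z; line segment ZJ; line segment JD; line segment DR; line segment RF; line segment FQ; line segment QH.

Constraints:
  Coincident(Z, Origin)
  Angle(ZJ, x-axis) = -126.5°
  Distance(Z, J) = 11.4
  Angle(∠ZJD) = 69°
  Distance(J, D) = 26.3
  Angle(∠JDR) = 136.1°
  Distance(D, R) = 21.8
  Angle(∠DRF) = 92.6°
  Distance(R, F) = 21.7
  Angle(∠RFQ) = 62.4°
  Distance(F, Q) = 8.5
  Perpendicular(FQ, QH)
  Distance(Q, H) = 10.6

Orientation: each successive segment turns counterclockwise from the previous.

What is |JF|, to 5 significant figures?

41.877

Z is at the origin; ZJ runs at -126.5° with length 11.4, so J = (-6.7810, -9.1640). ∠ZJD = 69.0° gives JD at -15.500° from the x-axis; with |JD| = 26.3, D = (18.563, -16.192). ∠JDR = 136.1° gives DR at 28.400° from the x-axis; with |DR| = 21.8, R = (37.739, -5.8237). ∠DRF = 92.6° gives RF at 115.80° from the x-axis; with |RF| = 21.7, F = (28.294, 13.713). Then |JF| = |F − J| = 41.877.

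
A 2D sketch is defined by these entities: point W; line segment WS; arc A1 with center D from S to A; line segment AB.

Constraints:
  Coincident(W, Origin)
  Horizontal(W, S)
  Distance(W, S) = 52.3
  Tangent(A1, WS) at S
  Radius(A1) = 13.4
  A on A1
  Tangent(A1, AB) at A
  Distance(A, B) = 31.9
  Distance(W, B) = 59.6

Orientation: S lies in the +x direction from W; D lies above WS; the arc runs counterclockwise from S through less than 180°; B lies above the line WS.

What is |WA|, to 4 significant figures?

65.80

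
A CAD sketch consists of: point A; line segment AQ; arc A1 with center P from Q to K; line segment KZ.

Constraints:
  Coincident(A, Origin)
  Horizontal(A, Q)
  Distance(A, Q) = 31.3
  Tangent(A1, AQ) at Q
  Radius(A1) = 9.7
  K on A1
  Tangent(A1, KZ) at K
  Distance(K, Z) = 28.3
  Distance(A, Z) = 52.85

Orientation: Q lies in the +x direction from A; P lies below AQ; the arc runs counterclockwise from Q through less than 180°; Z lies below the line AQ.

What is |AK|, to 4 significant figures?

26.63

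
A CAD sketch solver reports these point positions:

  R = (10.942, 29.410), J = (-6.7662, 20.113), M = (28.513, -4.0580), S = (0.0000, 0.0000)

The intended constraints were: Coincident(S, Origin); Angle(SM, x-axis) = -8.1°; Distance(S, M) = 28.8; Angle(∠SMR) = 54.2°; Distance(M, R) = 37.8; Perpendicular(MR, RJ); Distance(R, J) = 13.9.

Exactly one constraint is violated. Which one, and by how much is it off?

Distance(R, J) = 13.9 — off by 6.10.

S = (0.00, 0.00) ✓; SM at -8.100° ✓; |SM| = 28.80 ✓; ∠SMR = 54.20° ✓; |MR| = 37.80 ✓; ∠(MR, RJ) = 90.00° ✓; |RJ| = 20.00 ✗.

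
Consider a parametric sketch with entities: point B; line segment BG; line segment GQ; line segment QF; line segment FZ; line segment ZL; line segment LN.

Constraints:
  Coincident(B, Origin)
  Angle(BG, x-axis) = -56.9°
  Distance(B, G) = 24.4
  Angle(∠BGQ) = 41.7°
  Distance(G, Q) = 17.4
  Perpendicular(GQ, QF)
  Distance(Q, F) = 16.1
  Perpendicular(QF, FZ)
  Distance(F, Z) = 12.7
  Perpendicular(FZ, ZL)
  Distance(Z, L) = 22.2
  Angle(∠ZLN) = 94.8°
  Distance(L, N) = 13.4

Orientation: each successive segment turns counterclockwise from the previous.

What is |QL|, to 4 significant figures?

14.09

B is at the origin; BG runs at -56.9° with length 24.4, so G = (13.32, -20.44). ∠BGQ = 41.7° gives GQ at 81.40° from the x-axis; with |GQ| = 17.4, Q = (15.93, -3.236). GQ is perpendicular to QF, so QF runs at 171.4°; with |QF| = 16.1, F = (0.007825, -0.8285). QF is perpendicular to FZ, so FZ runs at -98.60°; with |FZ| = 12.7, Z = (-1.891, -13.39). FZ ⟂ ZL, so ZL runs at -8.600°; with |ZL| = 22.2, L = (20.06, -16.71). Then |QL| = |L − Q| = 14.09.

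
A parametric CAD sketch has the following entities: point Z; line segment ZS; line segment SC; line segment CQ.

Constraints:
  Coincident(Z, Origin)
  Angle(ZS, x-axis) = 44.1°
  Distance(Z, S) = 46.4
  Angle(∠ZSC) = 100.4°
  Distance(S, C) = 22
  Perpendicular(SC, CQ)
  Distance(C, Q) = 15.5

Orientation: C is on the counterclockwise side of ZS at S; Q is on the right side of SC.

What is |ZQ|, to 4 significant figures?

68.27

Z is at the origin; ZS runs at 44.1° with length 46.4, so S = 46.4·(cos 44.1°, sin 44.1°) = (33.32, 32.29). ∠ZSC = 100.4°, so SC runs at 44.1° + (180° − 100.4°) = 123.7° from the x-axis; with |SC| = 22.0, C = S + 22.0·(cos 123.7°, sin 123.7°) = (21.11, 50.59). SC ⟂ CQ; with |CQ| = 15.5 on the right of SC, Q = C + 15.5·(0.8320, 0.5548) = (34.01, 59.19). Then |ZQ| = |Q − Z| = 68.27.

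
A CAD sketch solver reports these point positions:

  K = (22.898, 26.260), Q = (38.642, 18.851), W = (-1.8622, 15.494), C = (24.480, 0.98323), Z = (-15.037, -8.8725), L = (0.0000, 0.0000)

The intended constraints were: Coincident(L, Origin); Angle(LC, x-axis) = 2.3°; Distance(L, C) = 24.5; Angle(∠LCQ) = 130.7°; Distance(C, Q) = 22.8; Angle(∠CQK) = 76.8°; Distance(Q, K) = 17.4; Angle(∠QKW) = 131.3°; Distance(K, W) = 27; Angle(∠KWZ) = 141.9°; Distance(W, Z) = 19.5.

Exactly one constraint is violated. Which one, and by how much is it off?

Distance(W, Z) = 19.5 — off by 8.20.

L = (0.00, 0.00) ✓; LC at 2.300° ✓; |LC| = 24.50 ✓; ∠LCQ = 130.7° ✓; |CQ| = 22.80 ✓; ∠CQK = 76.80° ✓; |QK| = 17.40 ✓; ∠QKW = 131.3° ✓; |KW| = 27.00 ✓; ∠KWZ = 141.9° ✓; |WZ| = 27.70 ✗.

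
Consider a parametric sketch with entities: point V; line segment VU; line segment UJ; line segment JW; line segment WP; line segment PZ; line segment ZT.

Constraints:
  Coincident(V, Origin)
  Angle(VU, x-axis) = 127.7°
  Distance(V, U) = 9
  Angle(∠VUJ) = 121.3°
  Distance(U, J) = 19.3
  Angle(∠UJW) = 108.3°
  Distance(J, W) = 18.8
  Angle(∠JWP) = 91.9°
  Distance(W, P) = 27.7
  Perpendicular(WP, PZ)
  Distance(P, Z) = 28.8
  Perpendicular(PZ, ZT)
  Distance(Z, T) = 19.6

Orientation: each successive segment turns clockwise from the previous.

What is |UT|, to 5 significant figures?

9.9680

V is at the origin; VU runs at 127.7° with length 9.0, so U = (-5.5037, 7.1210). ∠VUJ = 121.3° gives UJ at 69.000° from the x-axis; with |UJ| = 19.3, J = (1.4128, 25.139). ∠UJW = 108.3° gives JW at -2.7000° from the x-axis; with |JW| = 18.8, W = (20.192, 24.254). ∠JWP = 91.9° gives WP at -90.800° from the x-axis; with |WP| = 27.7, P = (19.805, -3.4438). WP is perpendicular to PZ, so PZ runs at 179.20°; with |PZ| = 28.8, Z = (-8.9921, -3.0417). PZ is perpendicular to ZT, so ZT runs at 89.200°; with |ZT| = 19.6, T = (-8.7184, 16.556). Then |UT| = |T − U| = 9.9680.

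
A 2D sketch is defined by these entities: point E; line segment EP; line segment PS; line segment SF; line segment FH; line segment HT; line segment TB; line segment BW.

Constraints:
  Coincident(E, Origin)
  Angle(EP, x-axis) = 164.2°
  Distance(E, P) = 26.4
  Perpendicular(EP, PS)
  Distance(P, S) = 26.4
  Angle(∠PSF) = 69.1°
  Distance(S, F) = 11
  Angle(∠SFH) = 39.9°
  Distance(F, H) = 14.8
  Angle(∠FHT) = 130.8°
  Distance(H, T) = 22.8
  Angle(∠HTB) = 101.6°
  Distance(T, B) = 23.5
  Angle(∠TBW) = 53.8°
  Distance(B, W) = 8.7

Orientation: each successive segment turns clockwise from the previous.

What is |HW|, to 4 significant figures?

27.59

∠HTB = 101.6° gives TB at 55.60° from the x-axis; with |TB| = 23.5, B = (-26.73, 60.98). ∠TBW = 53.8° gives BW at -70.60° from the x-axis; with |BW| = 8.7, W = (-23.84, 52.78). Then |HW| = |W − H| = 27.59.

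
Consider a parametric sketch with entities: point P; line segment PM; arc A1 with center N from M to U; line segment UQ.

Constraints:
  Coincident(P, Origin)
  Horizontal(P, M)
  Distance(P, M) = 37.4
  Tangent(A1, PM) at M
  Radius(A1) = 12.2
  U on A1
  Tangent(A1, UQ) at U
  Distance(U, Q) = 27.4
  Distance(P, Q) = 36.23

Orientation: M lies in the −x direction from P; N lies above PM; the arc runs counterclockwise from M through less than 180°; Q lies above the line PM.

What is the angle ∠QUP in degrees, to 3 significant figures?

83.1°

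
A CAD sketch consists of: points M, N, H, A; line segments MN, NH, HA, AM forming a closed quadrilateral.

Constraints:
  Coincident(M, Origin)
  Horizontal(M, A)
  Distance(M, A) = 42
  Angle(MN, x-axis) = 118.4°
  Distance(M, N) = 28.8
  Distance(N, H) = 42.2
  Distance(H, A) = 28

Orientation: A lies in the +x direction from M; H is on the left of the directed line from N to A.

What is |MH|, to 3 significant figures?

37.6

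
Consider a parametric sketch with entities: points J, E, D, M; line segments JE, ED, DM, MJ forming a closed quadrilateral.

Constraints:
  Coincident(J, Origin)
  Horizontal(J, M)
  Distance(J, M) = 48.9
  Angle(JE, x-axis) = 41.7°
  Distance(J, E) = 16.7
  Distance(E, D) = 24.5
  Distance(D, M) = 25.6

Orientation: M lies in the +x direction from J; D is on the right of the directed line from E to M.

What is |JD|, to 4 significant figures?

27.08

J is at the origin; JM is horizontal with |JM| = 48.9 and M in +x, so M = (48.9, 0). JE runs at 41.7° with |JE| = 16.7, so E = (12.47, 11.11). D is determined by |ED| = 24.5 and |DM| = 25.6 together: it lies at the intersection of circle(E, 24.5) and circle(M, 25.6). With |EM| = 38.09, the foot of the radical line on EM is 18.32 from E and the perpendicular offset is √(24.5² − 18.32²) = 16.27. Taking the right-of-EM solution: D = (25.25, -9.794).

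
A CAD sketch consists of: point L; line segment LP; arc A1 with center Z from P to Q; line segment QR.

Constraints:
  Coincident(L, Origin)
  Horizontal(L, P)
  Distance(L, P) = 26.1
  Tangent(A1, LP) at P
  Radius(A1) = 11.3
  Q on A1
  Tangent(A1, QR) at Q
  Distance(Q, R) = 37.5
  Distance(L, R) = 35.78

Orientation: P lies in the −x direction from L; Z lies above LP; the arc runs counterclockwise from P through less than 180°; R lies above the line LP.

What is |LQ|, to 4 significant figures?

17.53

L is at the origin; L and P share the same y with |LP| = 26.1 and P on the −x side, so P = (-26.10, 0.000). Since A1 is tangent to LP there, ZP ⟂ LP, so Z = P + (0, 11.3) = (-26.10, 11.30). Since ZQ ⟂ QR (tangency), |ZR| = √(11.3² + 37.5²) = 39.17 regardless of where Q sits on A1. So R lies on both circle(L, 35.78) and circle(Z, 39.17); the above-LP intersection is R = (4.720, 35.47). Q is the foot of the tangent from R: Q = (-16.86, 4.798).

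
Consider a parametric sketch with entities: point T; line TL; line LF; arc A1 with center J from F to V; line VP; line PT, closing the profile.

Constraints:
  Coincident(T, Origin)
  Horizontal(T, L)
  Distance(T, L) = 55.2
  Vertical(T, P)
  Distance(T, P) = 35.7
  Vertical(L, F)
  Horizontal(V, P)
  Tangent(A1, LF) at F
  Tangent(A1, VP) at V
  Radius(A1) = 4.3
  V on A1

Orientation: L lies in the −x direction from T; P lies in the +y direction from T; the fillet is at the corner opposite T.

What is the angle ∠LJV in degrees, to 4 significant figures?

172.2°

T is at the origin; TL is horizontal with |TL| = 55.2 and L on the −x side, so L = (-55.20, 0.000). TP is vertical with |TP| = 35.7 and P on the +y side, so P = (0.000, 35.70). The virtual corner opposite T is at (-55.20, 35.70). A1 meets LF tangentially, so JF is at right angles to LF and tangency of A1 to VP means the radius JV is perpendicular to VP, with radius 4.3, so the center J sits 4.3 in from both sides at J = (-50.90, 31.40). That places the tangent points at F = (-55.20, 31.40) on LF and V = (-50.90, 35.70) on VP. Then cos ∠LJV = JL·JV / (|JL||JV|), giving 172.2°.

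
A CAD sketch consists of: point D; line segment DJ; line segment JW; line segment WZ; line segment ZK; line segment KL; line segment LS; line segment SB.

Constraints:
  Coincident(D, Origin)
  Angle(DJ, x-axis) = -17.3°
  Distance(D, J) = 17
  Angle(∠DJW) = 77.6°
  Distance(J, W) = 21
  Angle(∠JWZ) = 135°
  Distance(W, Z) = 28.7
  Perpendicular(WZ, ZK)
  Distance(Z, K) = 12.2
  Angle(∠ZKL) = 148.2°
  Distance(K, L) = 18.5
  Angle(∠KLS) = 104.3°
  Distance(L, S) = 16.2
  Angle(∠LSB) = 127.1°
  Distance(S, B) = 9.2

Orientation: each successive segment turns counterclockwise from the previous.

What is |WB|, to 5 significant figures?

14.391

∠KLS = 104.3° gives LS at -32.400° from the x-axis; with |LS| = 16.2, S = (-1.8631, 3.6979). ∠LSB = 127.1° gives SB at 20.500° from the x-axis; with |SB| = 9.2, B = (6.7543, 6.9198). Then |WB| = |B − W| = 14.391.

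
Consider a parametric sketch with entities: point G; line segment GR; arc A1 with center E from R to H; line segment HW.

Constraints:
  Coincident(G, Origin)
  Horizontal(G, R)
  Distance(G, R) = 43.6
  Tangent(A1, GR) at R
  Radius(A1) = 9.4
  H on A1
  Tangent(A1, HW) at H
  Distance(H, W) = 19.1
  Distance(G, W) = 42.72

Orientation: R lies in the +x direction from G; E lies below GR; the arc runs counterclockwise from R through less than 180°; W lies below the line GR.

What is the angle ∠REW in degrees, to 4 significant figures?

148.9°

G is at the origin; GR is horizontal with |GR| = 43.6 and R on the +x side, so R = (43.60, 0.000). A1 meets GR tangentially, so ER is at right angles to GR, so E = R + (0, -9.4) = (43.60, -9.400). Since EH ⟂ HW (tangency), |EW| = √(9.4² + 19.1²) = 21.29 regardless of where H sits on A1. So W lies on both circle(G, 42.72) and circle(E, 21.29); the below-GR intersection is W = (32.59, -27.62). H is the foot of the tangent from W: H = (34.23, -8.591).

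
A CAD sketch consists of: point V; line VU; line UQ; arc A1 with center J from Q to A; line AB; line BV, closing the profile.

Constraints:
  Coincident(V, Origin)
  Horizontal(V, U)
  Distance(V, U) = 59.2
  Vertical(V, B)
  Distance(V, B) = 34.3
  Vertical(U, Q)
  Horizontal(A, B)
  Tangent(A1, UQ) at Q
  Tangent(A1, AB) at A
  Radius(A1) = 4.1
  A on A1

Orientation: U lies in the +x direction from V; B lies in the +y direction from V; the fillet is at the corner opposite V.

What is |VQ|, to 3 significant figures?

66.5

V is at the origin; V and U share the same y with |VU| = 59.2 and U on the +x side, so U = (59.2, 0.00). V and B share the same x with |VB| = 34.3 and B on the +y side, so B = (0.00, 34.3). The virtual corner opposite V is at (59.2, 34.3). A1 meets UQ tangentially, so JQ is at right angles to UQ and A1 meets AB tangentially, so JA is at right angles to AB, with radius 4.1, so the center J sits 4.1 in from both sides at J = (55.1, 30.2). That places the tangent points at Q = (59.2, 30.2) on UQ and A = (55.1, 34.3) on AB. Then |VQ| = |Q − V| = 66.5.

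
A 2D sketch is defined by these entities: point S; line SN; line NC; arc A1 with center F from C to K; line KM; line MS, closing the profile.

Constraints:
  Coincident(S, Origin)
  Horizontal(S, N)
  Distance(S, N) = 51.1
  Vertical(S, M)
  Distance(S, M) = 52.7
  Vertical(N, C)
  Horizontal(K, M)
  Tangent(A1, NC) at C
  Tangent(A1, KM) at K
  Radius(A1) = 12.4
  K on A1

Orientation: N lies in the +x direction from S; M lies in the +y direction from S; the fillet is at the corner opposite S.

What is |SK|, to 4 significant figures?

65.38

The virtual corner opposite S is at (51.10, 52.70). Since A1 is tangent to NC there, FC ⟂ NC and A1 meets KM tangentially, so FK is at right angles to KM, with radius 12.4, so the center F sits 12.4 in from both sides at F = (38.70, 40.30). That places the tangent points at C = (51.10, 40.30) on NC and K = (38.70, 52.70) on KM. Then |SK| = |K − S| = 65.38.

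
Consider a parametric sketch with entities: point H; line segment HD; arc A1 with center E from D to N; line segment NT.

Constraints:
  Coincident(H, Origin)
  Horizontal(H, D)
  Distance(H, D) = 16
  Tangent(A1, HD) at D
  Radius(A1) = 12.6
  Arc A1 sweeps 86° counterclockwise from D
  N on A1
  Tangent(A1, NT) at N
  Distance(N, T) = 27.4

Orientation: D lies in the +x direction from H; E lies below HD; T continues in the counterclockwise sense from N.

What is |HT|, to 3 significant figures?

39.1

H is at the origin; HD is horizontal with |HD| = 16.0 and D on the +x side, so D = (16.0, 0.00). The tangent condition forces ED to be normal to HD, so E = D + (0, -12.6) = (16.0, -12.6). On A1, D sits at bearing 90° from E; an 86° counterclockwise sweep puts N at bearing 176°, so N = E + 12.6·(cos 176°, sin 176°) = (3.43, -11.7). Since A1 is tangent to NT there, EN ⟂ NT, so NT runs along (−sin 176°, cos 176°); with |NT| = 27.4, T = (1.52, -39.1). Then |HT| = |T − H| = 39.1.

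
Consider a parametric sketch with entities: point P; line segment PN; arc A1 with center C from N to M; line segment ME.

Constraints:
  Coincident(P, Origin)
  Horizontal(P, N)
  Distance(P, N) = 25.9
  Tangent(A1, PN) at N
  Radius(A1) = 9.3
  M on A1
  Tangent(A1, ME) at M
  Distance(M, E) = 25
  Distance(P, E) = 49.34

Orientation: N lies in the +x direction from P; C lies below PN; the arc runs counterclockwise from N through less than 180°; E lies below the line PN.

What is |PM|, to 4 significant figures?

24.49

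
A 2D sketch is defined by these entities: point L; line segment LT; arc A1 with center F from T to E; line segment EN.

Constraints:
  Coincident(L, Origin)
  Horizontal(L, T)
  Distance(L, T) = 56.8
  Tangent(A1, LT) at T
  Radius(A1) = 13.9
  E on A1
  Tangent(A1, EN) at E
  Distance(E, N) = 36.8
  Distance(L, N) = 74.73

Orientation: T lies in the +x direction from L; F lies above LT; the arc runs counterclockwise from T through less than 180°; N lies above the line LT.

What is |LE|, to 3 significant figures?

72.1

Checks: |FE| = 13.90 ✓; ∠(FE, EN) = 90.00° ✓; |EN| = 36.80 ✓; |LN| = 74.73 ✓.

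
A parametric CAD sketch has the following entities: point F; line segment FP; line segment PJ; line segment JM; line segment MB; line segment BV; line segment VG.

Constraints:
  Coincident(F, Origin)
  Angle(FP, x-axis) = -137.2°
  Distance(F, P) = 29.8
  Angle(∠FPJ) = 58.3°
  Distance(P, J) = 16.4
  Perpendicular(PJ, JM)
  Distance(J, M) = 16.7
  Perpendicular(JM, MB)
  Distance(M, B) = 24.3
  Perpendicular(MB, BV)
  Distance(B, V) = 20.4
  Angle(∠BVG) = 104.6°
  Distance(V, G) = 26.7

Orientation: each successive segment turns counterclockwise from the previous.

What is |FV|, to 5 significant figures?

37.406

JM ⟂ MB, so MB runs at 164.50°; with |MB| = 24.3, B = (-25.015, -2.0435). MB ⟂ BV, so BV runs at -105.50°; with |BV| = 20.4, V = (-30.467, -21.702). Then |FV| = |V − F| = 37.406.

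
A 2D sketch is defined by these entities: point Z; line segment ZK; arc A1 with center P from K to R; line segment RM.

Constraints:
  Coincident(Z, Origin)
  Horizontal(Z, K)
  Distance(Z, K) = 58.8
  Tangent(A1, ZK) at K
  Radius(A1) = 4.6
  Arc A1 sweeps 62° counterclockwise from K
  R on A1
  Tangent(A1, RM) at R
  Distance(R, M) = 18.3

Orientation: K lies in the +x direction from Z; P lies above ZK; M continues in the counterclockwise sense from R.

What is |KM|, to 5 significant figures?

22.494

Z is at the origin; Z and K share the same y with |ZK| = 58.8 and K on the +x side, so K = (58.800, 0.0000). Tangency of A1 to ZK means the radius PK is perpendicular to ZK, so P = K + (0, 4.6) = (58.800, 4.6000). On A1, K sits at bearing -90° from P; a 62° counterclockwise sweep puts R at bearing -28°, so R = P + 4.6·(cos -28°, sin -28°) = (62.862, 2.4404). Since A1 is tangent to RM there, PR ⟂ RM, so RM runs along (−sin -28°, cos -28°); with |RM| = 18.3, M = (71.453, 18.598). Then |KM| = |M − K| = 22.494.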